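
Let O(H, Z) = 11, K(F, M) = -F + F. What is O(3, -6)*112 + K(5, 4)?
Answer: 1232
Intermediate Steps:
K(F, M) = 0
O(3, -6)*112 + K(5, 4) = 11*112 + 0 = 1232 + 0 = 1232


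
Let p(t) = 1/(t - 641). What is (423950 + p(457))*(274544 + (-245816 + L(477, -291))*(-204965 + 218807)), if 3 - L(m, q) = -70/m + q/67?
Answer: -235604647372249985271/163346 ≈ -1.4424e+15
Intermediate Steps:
L(m, q) = 3 + 70/m - q/67 (L(m, q) = 3 - (-70/m + q/67) = 3 + (70/m - q/67) = 3 + 70/m - q/67)
p(t) = 1/(-641 + t)
(423950 + p(457))*(274544 + (-245816 + L(477, -291))*(-204965 + 218807)) = (423950 + 1/(-641 + 457))*(274544 + (-245816 + (3 + 70/477 - 1/67*(-291)))*(-204965 + 218807)) = (423950 + 1/(-184))*(274544 + (-245816 + (3 + 70*(1/477) + 291/67))*13842) = (423950 - 1/184)*(274544 + (-245816 + (3 + 70/477 + 291/67))*13842) = 78006799*(274544 + (-245816 + 239374/31959)*13842)/184 = 78006799*(274544 - 7855794170/31959*13842)/184 = 78006799*(274544 - 12082211433460/3551)/184 = (78006799/184)*(-12081236527716/3551) = -235604647372249985271/163346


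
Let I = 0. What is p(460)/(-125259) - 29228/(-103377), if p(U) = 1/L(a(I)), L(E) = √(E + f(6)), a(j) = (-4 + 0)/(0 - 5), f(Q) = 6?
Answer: 29228/103377 - √170/4258806 ≈ 0.28273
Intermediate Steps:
a(j) = ⅘ (a(j) = -4/(-5) = -4*(-⅕) = ⅘)
L(E) = √(6 + E) (L(E) = √(E + 6) = √(6 + E))
p(U) = √170/34 (p(U) = 1/(√(6 + ⅘)) = 1/(√(34/5)) = 1/(√170/5) = √170/34)
p(460)/(-125259) - 29228/(-103377) = (√170/34)/(-125259) - 29228/(-103377) = (√170/34)*(-1/125259) - 29228*(-1/103377) = -√170/4258806 + 29228/103377 = 29228/103377 - √170/4258806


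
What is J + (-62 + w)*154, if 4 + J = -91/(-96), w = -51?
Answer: -1670885/96 ≈ -17405.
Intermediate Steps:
J = -293/96 (J = -4 - 91/(-96) = -4 - 91*(-1/96) = -4 + 91/96 = -293/96 ≈ -3.0521)
J + (-62 + w)*154 = -293/96 + (-62 - 51)*154 = -293/96 - 113*154 = -293/96 - 17402 = -1670885/96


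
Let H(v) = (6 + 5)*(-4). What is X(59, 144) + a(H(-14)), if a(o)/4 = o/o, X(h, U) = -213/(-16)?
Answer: 277/16 ≈ 17.313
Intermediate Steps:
X(h, U) = 213/16 (X(h, U) = -213*(-1/16) = 213/16)
H(v) = -44 (H(v) = 11*(-4) = -44)
a(o) = 4 (a(o) = 4*(o/o) = 4*1 = 4)
X(59, 144) + a(H(-14)) = 213/16 + 4 = 277/16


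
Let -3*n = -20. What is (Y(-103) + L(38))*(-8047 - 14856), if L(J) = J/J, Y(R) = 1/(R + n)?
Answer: -6550258/289 ≈ -22665.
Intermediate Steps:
n = 20/3 (n = -⅓*(-20) = 20/3 ≈ 6.6667)
Y(R) = 1/(20/3 + R) (Y(R) = 1/(R + 20/3) = 1/(20/3 + R))
L(J) = 1
(Y(-103) + L(38))*(-8047 - 14856) = (3/(20 + 3*(-103)) + 1)*(-8047 - 14856) = (3/(20 - 309) + 1)*(-22903) = (3/(-289) + 1)*(-22903) = (3*(-1/289) + 1)*(-22903) = (-3/289 + 1)*(-22903) = (286/289)*(-22903) = -6550258/289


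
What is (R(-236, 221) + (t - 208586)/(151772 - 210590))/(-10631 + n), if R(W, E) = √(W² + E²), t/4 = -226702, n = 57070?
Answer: 185899/455241517 + √104537/46439 ≈ 0.0073706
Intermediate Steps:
t = -906808 (t = 4*(-226702) = -906808)
R(W, E) = √(E² + W²)
(R(-236, 221) + (t - 208586)/(151772 - 210590))/(-10631 + n) = (√(221² + (-236)²) + (-906808 - 208586)/(151772 - 210590))/(-10631 + 57070) = (√(48841 + 55696) - 1115394/(-58818))/46439 = (√104537 - 1115394*(-1/58818))*(1/46439) = (√104537 + 185899/9803)*(1/46439) = (185899/9803 + √104537)*(1/46439) = 185899/455241517 + √104537/46439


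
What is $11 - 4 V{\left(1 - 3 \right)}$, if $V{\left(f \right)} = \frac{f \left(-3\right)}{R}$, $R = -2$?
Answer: $23$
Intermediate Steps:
$V{\left(f \right)} = \frac{3 f}{2}$ ($V{\left(f \right)} = \frac{f \left(-3\right)}{-2} = - 3 f \left(- \frac{1}{2}\right) = \frac{3 f}{2}$)
$11 - 4 V{\left(1 - 3 \right)} = 11 - 4 \frac{3 \left(1 - 3\right)}{2} = 11 - 4 \cdot \frac{3}{2} \left(-2\right) = 11 - -12 = 11 + 12 = 23$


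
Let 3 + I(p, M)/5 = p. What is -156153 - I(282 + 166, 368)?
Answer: -158378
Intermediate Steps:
I(p, M) = -15 + 5*p
-156153 - I(282 + 166, 368) = -156153 - (-15 + 5*(282 + 166)) = -156153 - (-15 + 5*448) = -156153 - (-15 + 2240) = -156153 - 1*2225 = -156153 - 2225 = -158378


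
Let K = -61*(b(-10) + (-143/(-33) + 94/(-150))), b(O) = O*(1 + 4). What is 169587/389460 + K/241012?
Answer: 52465369427/117330666900 ≈ 0.44716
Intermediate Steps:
b(O) = 5*O (b(O) = O*5 = 5*O)
K = 211792/75 (K = -61*(5*(-10) + (-143/(-33) + 94/(-150))) = -61*(-50 + (-143*(-1/33) + 94*(-1/150))) = -61*(-50 + (13/3 - 47/75)) = -61*(-50 + 278/75) = -61*(-3472/75) = 211792/75 ≈ 2823.9)
169587/389460 + K/241012 = 169587/389460 + (211792/75)/241012 = 169587*(1/389460) + (211792/75)*(1/241012) = 56529/129820 + 52948/4518975 = 52465369427/117330666900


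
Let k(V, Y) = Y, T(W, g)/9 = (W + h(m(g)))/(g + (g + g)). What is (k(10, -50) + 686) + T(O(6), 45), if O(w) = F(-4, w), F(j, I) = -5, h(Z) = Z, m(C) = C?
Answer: 1916/3 ≈ 638.67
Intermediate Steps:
O(w) = -5
T(W, g) = 3*(W + g)/g (T(W, g) = 9*((W + g)/(g + (g + g))) = 9*((W + g)/(g + 2*g)) = 9*((W + g)/((3*g))) = 9*((W + g)*(1/(3*g))) = 9*((W + g)/(3*g)) = 3*(W + g)/g)
(k(10, -50) + 686) + T(O(6), 45) = (-50 + 686) + (3 + 3*(-5)/45) = 636 + (3 + 3*(-5)*(1/45)) = 636 + (3 - ⅓) = 636 + 8/3 = 1916/3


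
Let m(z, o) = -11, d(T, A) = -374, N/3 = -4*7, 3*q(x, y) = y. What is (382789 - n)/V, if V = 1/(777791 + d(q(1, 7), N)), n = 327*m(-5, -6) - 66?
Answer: 300434354484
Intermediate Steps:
q(x, y) = y/3
N = -84 (N = 3*(-4*7) = 3*(-28) = -84)
n = -3663 (n = 327*(-11) - 66 = -3597 - 66 = -3663)
V = 1/777417 (V = 1/(777791 - 374) = 1/777417 ≈ 1.2863e-6)
(382789 - n)/V = (382789 - 1*(-3663))/(1/777417) = (382789 + 3663)*777417 = 386452*777417 = 300434354484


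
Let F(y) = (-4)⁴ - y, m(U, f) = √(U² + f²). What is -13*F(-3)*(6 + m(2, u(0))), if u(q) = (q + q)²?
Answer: -26936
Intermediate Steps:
u(q) = 4*q² (u(q) = (2*q)² = 4*q²)
F(y) = 256 - y
-13*F(-3)*(6 + m(2, u(0))) = -13*(256 - 1*(-3))*(6 + √(2² + (4*0²)²)) = -13*(256 + 3)*(6 + √(4 + (4*0)²)) = -3367*(6 + √(4 + 0²)) = -3367*(6 + √(4 + 0)) = -3367*(6 + √4) = -3367*(6 + 2) = -3367*8 = -13*2072 = -26936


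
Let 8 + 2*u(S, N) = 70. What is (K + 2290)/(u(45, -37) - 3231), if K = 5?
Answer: -459/640 ≈ -0.71719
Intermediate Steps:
u(S, N) = 31 (u(S, N) = -4 + (½)*70 = -4 + 35 = 31)
(K + 2290)/(u(45, -37) - 3231) = (5 + 2290)/(31 - 3231) = 2295/(-3200) = 2295*(-1/3200) = -459/640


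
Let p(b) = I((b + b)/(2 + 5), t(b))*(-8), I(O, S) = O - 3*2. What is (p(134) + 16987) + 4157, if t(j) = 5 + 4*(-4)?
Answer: 146200/7 ≈ 20886.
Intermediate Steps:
t(j) = -11 (t(j) = 5 - 16 = -11)
I(O, S) = -6 + O (I(O, S) = O - 6 = -6 + O)
p(b) = 48 - 16*b/7 (p(b) = (-6 + (b + b)/(2 + 5))*(-8) = (-6 + (2*b)/7)*(-8) = (-6 + (2*b)*(⅐))*(-8) = (-6 + 2*b/7)*(-8) = 48 - 16*b/7)
(p(134) + 16987) + 4157 = ((48 - 16/7*134) + 16987) + 4157 = ((48 - 2144/7) + 16987) + 4157 = (-1808/7 + 16987) + 4157 = 117101/7 + 4157 = 146200/7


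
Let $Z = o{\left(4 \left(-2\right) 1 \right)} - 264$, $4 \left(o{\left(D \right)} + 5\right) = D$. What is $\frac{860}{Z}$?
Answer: $- \frac{860}{271} \approx -3.1734$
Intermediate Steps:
$o{\left(D \right)} = -5 + \frac{D}{4}$
$Z = -271$ ($Z = \left(-5 + \frac{4 \left(-2\right) 1}{4}\right) - 264 = \left(-5 + \frac{\left(-8\right) 1}{4}\right) - 264 = \left(-5 + \frac{1}{4} \left(-8\right)\right) - 264 = \left(-5 - 2\right) - 264 = -7 - 264 = -271$)
$\frac{860}{Z} = \frac{860}{-271} = 860 \left(- \frac{1}{271}\right) = - \frac{860}{271}$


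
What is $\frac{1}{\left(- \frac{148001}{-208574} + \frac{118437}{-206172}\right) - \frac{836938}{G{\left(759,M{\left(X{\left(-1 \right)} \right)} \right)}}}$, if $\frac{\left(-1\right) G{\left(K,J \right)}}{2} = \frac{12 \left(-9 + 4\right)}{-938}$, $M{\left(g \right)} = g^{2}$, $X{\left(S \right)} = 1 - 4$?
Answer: $\frac{35835098940}{234435564528766823} \approx 1.5286 \cdot 10^{-7}$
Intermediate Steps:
$X{\left(S \right)} = -3$ ($X{\left(S \right)} = 1 - 4 = -3$)
$G{\left(K,J \right)} = - \frac{60}{469}$ ($G{\left(K,J \right)} = - 2 \frac{12 \left(-9 + 4\right)}{-938} = - 2 \cdot 12 \left(-5\right) \left(- \frac{1}{938}\right) = - 2 \left(\left(-60\right) \left(- \frac{1}{938}\right)\right) = \left(-2\right) \frac{30}{469} = - \frac{60}{469}$)
$\frac{1}{\left(- \frac{148001}{-208574} + \frac{118437}{-206172}\right) - \frac{836938}{G{\left(759,M{\left(X{\left(-1 \right)} \right)} \right)}}} = \frac{1}{\left(- \frac{148001}{-208574} + \frac{118437}{-206172}\right) - \frac{836938}{- \frac{60}{469}}} = \frac{1}{\left(\left(-148001\right) \left(- \frac{1}{208574}\right) + 118437 \left(- \frac{1}{206172}\right)\right) - - \frac{196261961}{30}} = \frac{1}{\left(\frac{148001}{208574} - \frac{39479}{68724}\right) + \frac{196261961}{30}} = \frac{1}{\frac{968463889}{7167019788} + \frac{196261961}{30}} = \frac{1}{\frac{234435564528766823}{35835098940}} = \frac{35835098940}{234435564528766823}$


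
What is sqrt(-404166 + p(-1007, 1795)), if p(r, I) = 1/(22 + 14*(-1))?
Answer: I*sqrt(6466654)/4 ≈ 635.74*I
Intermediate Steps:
p(r, I) = 1/8 (p(r, I) = 1/(22 - 14) = 1/8)
sqrt(-404166 + p(-1007, 1795)) = sqrt(-404166 + 1/8) = sqrt(-3233327/8) = I*sqrt(6466654)/4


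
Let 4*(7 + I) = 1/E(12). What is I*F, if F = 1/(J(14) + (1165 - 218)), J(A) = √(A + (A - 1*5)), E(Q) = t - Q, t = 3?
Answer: -21781/2934936 + 23*√23/2934936 ≈ -0.0073837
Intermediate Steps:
E(Q) = 3 - Q
J(A) = √(-5 + 2*A) (J(A) = √(A + (A - 5)) = √(A + (-5 + A)) = √(-5 + 2*A))
I = -253/36 (I = -7 + 1/(4*(3 - 1*12)) = -7 + 1/(4*(3 - 12)) = -7 + (¼)/(-9) = -7 + (¼)*(-⅑) = -7 - 1/36 = -253/36 ≈ -7.0278)
F = 1/(947 + √23) (F = 1/(√(-5 + 2*14) + (1165 - 218)) = 1/(√(-5 + 28) + 947) = 1/(√23 + 947) = 1/(947 + √23) ≈ 0.0010506)
I*F = -253*(947/896786 - √23/896786)/36 = -21781/2934936 + 23*√23/2934936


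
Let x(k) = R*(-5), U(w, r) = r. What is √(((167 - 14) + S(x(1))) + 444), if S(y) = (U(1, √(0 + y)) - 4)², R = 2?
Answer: √(603 - 8*I*√10) ≈ 24.561 - 0.515*I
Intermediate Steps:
x(k) = -10 (x(k) = 2*(-5) = -10)
S(y) = (-4 + √y)² (S(y) = (√(0 + y) - 4)² = (√y - 4)² = (-4 + √y)²)
√(((167 - 14) + S(x(1))) + 444) = √(((167 - 14) + (-4 + √(-10))²) + 444) = √((153 + (-4 + I*√10)²) + 444) = √(597 + (-4 + I*√10)²)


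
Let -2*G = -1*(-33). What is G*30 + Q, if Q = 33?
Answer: -462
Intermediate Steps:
G = -33/2 (G = -(-1)*(-33)/2 = -½*33 = -33/2 ≈ -16.500)
G*30 + Q = -33/2*30 + 33 = -495 + 33 = -462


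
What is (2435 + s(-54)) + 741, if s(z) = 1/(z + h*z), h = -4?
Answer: 514513/162 ≈ 3176.0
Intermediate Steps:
s(z) = -1/(3*z) (s(z) = 1/(z - 4*z) = 1/(-3*z) = -1/(3*z))
(2435 + s(-54)) + 741 = (2435 - ⅓/(-54)) + 741 = (2435 - ⅓*(-1/54)) + 741 = (2435 + 1/162) + 741 = 394471/162 + 741 = 514513/162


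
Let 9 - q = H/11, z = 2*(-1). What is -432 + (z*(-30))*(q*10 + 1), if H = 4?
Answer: 52908/11 ≈ 4809.8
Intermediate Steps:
z = -2
q = 95/11 (q = 9 - 4/11 = 95/11 ≈ 8.6364)
-432 + (z*(-30))*(q*10 + 1) = -432 + (-2*(-30))*((95/11)*10 + 1) = -432 + 60*(950/11 + 1) = -432 + 60*(961/11) = -432 + 57660/11 = 52908/11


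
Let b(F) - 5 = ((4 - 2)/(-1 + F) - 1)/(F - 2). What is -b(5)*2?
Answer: -29/3 ≈ -9.6667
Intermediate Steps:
b(F) = 5 + (-1 + 2/(-1 + F))/(-2 + F) (b(F) = 5 + ((4 - 2)/(-1 + F) - 1)/(F - 2) = 5 + (2/(-1 + F) - 1)/(-2 + F) = 5 + (-1 + 2/(-1 + F))/(-2 + F))
-b(5)*2 = -(13 - 16*5 + 5*5**2)/(2 + 5**2 - 3*5)*2 = -(13 - 80 + 5*25)/(2 + 25 - 15)*2 = -(13 - 80 + 125)/12*2 = -58/12*2 = -1*29/6*2 = -29/6*2 = -29/3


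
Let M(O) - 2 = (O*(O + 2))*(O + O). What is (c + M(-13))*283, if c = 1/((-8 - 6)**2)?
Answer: -206118805/196 ≈ -1.0516e+6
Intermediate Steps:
M(O) = 2 + 2*O**2*(2 + O) (M(O) = 2 + (O*(O + 2))*(O + O) = 2 + (O*(2 + O))*(2*O) = 2 + 2*O**2*(2 + O))
c = 1/196 (c = 1/((-14)**2) = 1/196 ≈ 0.0051020)
(c + M(-13))*283 = (1/196 + (2 + 2*(-13)**3 + 4*(-13)**2))*283 = (1/196 + (2 + 2*(-2197) + 4*169))*283 = (1/196 + (2 - 4394 + 676))*283 = (1/196 - 3716)*283 = -728335/196*283 = -206118805/196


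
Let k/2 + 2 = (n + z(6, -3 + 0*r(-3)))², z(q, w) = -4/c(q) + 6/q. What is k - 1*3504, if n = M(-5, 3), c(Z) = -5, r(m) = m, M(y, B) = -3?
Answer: -87628/25 ≈ -3505.1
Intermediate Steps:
z(q, w) = ⅘ + 6/q (z(q, w) = -4/(-5) + 6/q = -4*(-⅕) + 6/q = ⅘ + 6/q)
n = -3
k = -28/25 (k = -4 + 2*(-3 + (⅘ + 6/6))² = -4 + 2*(-3 + (⅘ + 6*(⅙)))² = -4 + 2*(-3 + (⅘ + 1))² = -4 + 2*(-3 + 9/5)² = -4 + 2*(-6/5)² = -4 + 2*(36/25) = -4 + 72/25 = -28/25 ≈ -1.1200)
k - 1*3504 = -28/25 - 1*3504 = -28/25 - 3504 = -87628/25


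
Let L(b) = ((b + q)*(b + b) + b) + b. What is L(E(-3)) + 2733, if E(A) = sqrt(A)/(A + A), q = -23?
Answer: 16397/6 + 22*I*sqrt(3)/3 ≈ 2732.8 + 12.702*I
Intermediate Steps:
E(A) = 1/(2*sqrt(A)) (E(A) = sqrt(A)/((2*A)) = (1/(2*A))*sqrt(A) = 1/(2*sqrt(A)))
L(b) = 2*b + 2*b*(-23 + b) (L(b) = ((b - 23)*(b + b) + b) + b = ((-23 + b)*(2*b) + b) + b = (2*b*(-23 + b) + b) + b = (b + 2*b*(-23 + b)) + b = 2*b + 2*b*(-23 + b))
L(E(-3)) + 2733 = 2*(1/(2*sqrt(-3)))*(-22 + 1/(2*sqrt(-3))) + 2733 = 2*((-I*sqrt(3)/3)/2)*(-22 + (-I*sqrt(3)/3)/2) + 2733 = 2*(-I*sqrt(3)/6)*(-22 - I*sqrt(3)/6) + 2733 = -I*sqrt(3)*(-22 - I*sqrt(3)/6)/3 + 2733 = 2733 - I*sqrt(3)*(-22 - I*sqrt(3)/6)/3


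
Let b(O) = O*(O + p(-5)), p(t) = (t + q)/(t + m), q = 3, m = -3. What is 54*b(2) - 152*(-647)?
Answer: 98587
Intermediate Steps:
p(t) = (3 + t)/(-3 + t) (p(t) = (t + 3)/(t - 3) = (3 + t)/(-3 + t))
b(O) = O*(¼ + O) (b(O) = O*(O + (3 - 5)/(-3 - 5)) = O*(O - 2/(-8)) = O*(O - ⅛*(-2)) = O*(O + ¼) = O*(¼ + O))
54*b(2) - 152*(-647) = 54*(2*(¼ + 2)) - 152*(-647) = 54*(2*(9/4)) + 98344 = 54*(9/2) + 98344 = 243 + 98344 = 98587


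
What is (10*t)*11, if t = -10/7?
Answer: -1100/7 ≈ -157.14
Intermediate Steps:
t = -10/7 (t = -10*⅐ = -10/7 ≈ -1.4286)
(10*t)*11 = (10*(-10/7))*11 = -100/7*11 = -1100/7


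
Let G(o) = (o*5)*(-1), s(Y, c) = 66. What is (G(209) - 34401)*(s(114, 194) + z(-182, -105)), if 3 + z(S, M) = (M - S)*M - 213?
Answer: 291897810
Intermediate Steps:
z(S, M) = -216 + M*(M - S) (z(S, M) = -3 + ((M - S)*M - 213) = -3 + (M*(M - S) - 213) = -3 + (-213 + M*(M - S)) = -216 + M*(M - S))
G(o) = -5*o (G(o) = (5*o)*(-1) = -5*o)
(G(209) - 34401)*(s(114, 194) + z(-182, -105)) = (-5*209 - 34401)*(66 + (-216 + (-105)² - 1*(-105)*(-182))) = (-1045 - 34401)*(66 + (-216 + 11025 - 19110)) = -35446*(66 - 8301) = -35446*(-8235) = 291897810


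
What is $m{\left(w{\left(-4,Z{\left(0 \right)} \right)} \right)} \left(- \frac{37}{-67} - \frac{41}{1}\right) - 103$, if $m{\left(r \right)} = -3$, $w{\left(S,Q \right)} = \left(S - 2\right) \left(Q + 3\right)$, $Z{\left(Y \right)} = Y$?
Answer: $\frac{1229}{67} \approx 18.343$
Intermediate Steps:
$w{\left(S,Q \right)} = \left(-2 + S\right) \left(3 + Q\right)$
$m{\left(w{\left(-4,Z{\left(0 \right)} \right)} \right)} \left(- \frac{37}{-67} - \frac{41}{1}\right) - 103 = - 3 \left(- \frac{37}{-67} - \frac{41}{1}\right) - 103 = - 3 \left(\left(-37\right) \left(- \frac{1}{67}\right) - 41\right) - 103 = - 3 \left(\frac{37}{67} - 41\right) - 103 = \left(-3\right) \left(- \frac{2710}{67}\right) - 103 = \frac{8130}{67} - 103 = \frac{1229}{67}$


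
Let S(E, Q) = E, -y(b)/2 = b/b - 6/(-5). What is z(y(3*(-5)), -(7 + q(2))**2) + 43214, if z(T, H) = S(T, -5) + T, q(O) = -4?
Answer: 216026/5 ≈ 43205.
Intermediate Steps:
y(b) = -22/5 (y(b) = -2*(b/b - 6/(-5)) = -2*(1 - 6*(-1/5)) = -2*(1 + 6/5) = -2*11/5 = -22/5)
z(T, H) = 2*T (z(T, H) = T + T = 2*T)
z(y(3*(-5)), -(7 + q(2))**2) + 43214 = 2*(-22/5) + 43214 = -44/5 + 43214 = 216026/5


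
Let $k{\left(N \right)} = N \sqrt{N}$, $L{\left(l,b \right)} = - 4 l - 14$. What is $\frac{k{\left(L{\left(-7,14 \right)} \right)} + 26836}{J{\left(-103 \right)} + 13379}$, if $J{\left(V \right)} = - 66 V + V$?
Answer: $\frac{13418}{10037} + \frac{7 \sqrt{14}}{10037} \approx 1.3395$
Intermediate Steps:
$L{\left(l,b \right)} = -14 - 4 l$
$k{\left(N \right)} = N^{\frac{3}{2}}$
$J{\left(V \right)} = - 65 V$
$\frac{k{\left(L{\left(-7,14 \right)} \right)} + 26836}{J{\left(-103 \right)} + 13379} = \frac{\left(-14 - -28\right)^{\frac{3}{2}} + 26836}{\left(-65\right) \left(-103\right) + 13379} = \frac{\left(-14 + 28\right)^{\frac{3}{2}} + 26836}{6695 + 13379} = \frac{14^{\frac{3}{2}} + 26836}{20074} = \left(14 \sqrt{14} + 26836\right) \frac{1}{20074} = \left(26836 + 14 \sqrt{14}\right) \frac{1}{20074} = \frac{13418}{10037} + \frac{7 \sqrt{14}}{10037}$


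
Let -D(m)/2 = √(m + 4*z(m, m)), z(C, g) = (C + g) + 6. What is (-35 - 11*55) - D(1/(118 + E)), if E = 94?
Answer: -640 + √270141/53 ≈ -630.19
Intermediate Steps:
z(C, g) = 6 + C + g
D(m) = -2*√(24 + 9*m) (D(m) = -2*√(m + 4*(6 + m + m)) = -2*√(m + 4*(6 + 2*m)) = -2*√(m + (24 + 8*m)) = -2*√(24 + 9*m))
(-35 - 11*55) - D(1/(118 + E)) = (-35 - 11*55) - (-2)*√(24 + 9/(118 + 94)) = (-35 - 605) - (-2)*√(24 + 9/212) = -640 - (-2)*√(24 + 9*(1/212)) = -640 - (-2)*√(24 + 9/212) = -640 - (-2)*√(5097/212) = -640 - (-2)*√270141/106 = -640 - (-1)*√270141/53 = -640 + √270141/53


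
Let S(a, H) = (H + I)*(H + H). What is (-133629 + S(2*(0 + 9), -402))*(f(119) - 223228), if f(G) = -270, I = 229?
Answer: -1220969574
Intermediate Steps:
S(a, H) = 2*H*(229 + H) (S(a, H) = (H + 229)*(H + H) = (229 + H)*(2*H) = 2*H*(229 + H))
(-133629 + S(2*(0 + 9), -402))*(f(119) - 223228) = (-133629 + 2*(-402)*(229 - 402))*(-270 - 223228) = (-133629 + 2*(-402)*(-173))*(-223498) = (-133629 + 139092)*(-223498) = 5463*(-223498) = -1220969574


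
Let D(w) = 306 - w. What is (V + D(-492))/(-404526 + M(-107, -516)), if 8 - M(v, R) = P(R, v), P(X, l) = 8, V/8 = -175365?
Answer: 233687/67421 ≈ 3.4661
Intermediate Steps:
V = -1402920 (V = 8*(-175365) = -1402920)
M(v, R) = 0 (M(v, R) = 8 - 1*8 = 8 - 8 = 0)
(V + D(-492))/(-404526 + M(-107, -516)) = (-1402920 + (306 - 1*(-492)))/(-404526 + 0) = (-1402920 + (306 + 492))/(-404526) = (-1402920 + 798)*(-1/404526) = -1402122*(-1/404526) = 233687/67421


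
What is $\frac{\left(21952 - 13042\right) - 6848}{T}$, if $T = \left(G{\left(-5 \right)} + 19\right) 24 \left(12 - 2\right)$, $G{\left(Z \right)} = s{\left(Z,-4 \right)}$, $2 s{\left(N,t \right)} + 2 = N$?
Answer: $\frac{1031}{1860} \approx 0.5543$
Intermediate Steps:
$s{\left(N,t \right)} = -1 + \frac{N}{2}$
$G{\left(Z \right)} = -1 + \frac{Z}{2}$
$T = 3720$ ($T = \left(\left(-1 + \frac{1}{2} \left(-5\right)\right) + 19\right) 24 \left(12 - 2\right) = \left(\left(-1 - \frac{5}{2}\right) + 19\right) 24 \left(12 - 2\right) = \left(- \frac{7}{2} + 19\right) 24 \cdot 10 = \frac{31}{2} \cdot 24 \cdot 10 = 372 \cdot 10 = 3720$)
$\frac{\left(21952 - 13042\right) - 6848}{T} = \frac{\left(21952 - 13042\right) - 6848}{3720} = \left(8910 - 6848\right) \frac{1}{3720} = 2062 \cdot \frac{1}{3720} = \frac{1031}{1860}$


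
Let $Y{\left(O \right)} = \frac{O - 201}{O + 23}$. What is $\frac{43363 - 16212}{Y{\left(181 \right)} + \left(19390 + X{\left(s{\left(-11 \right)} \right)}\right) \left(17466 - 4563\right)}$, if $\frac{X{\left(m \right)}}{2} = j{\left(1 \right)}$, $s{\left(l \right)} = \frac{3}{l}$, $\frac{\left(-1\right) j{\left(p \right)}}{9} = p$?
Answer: $\frac{1384701}{12747802711} \approx 0.00010862$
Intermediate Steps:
$j{\left(p \right)} = - 9 p$
$X{\left(m \right)} = -18$ ($X{\left(m \right)} = 2 \left(\left(-9\right) 1\right) = 2 \left(-9\right) = -18$)
$Y{\left(O \right)} = \frac{-201 + O}{23 + O}$
$\frac{43363 - 16212}{Y{\left(181 \right)} + \left(19390 + X{\left(s{\left(-11 \right)} \right)}\right) \left(17466 - 4563\right)} = \frac{43363 - 16212}{\frac{-201 + 181}{23 + 181} + \left(19390 - 18\right) \left(17466 - 4563\right)} = \frac{27151}{\frac{1}{204} \left(-20\right) + 19372 \cdot 12903} = \frac{27151}{\frac{1}{204} \left(-20\right) + 249956916} = \frac{27151}{- \frac{5}{51} + 249956916} = \frac{27151}{\frac{12747802711}{51}} = 27151 \cdot \frac{51}{12747802711} = \frac{1384701}{12747802711}$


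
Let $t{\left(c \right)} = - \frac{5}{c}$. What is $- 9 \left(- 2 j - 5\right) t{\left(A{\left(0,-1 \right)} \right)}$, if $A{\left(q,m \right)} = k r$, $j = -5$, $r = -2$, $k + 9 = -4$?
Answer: $\frac{225}{26} \approx 8.6538$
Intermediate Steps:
$k = -13$ ($k = -9 - 4 = -13$)
$A{\left(q,m \right)} = 26$ ($A{\left(q,m \right)} = \left(-13\right) \left(-2\right) = 26$)
$- 9 \left(- 2 j - 5\right) t{\left(A{\left(0,-1 \right)} \right)} = - 9 \left(\left(-2\right) \left(-5\right) - 5\right) \left(- \frac{5}{26}\right) = - 9 \left(10 - 5\right) \left(\left(-5\right) \frac{1}{26}\right) = \left(-9\right) 5 \left(- \frac{5}{26}\right) = \left(-45\right) \left(- \frac{5}{26}\right) = \frac{225}{26}$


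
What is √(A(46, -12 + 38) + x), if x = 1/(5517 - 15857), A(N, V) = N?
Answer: √1229526815/5170 ≈ 6.7823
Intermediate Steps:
x = -1/10340 (x = 1/(-10340) = -1/10340 ≈ -9.6712e-5)
√(A(46, -12 + 38) + x) = √(46 - 1/10340) = √(475639/10340) = √1229526815/5170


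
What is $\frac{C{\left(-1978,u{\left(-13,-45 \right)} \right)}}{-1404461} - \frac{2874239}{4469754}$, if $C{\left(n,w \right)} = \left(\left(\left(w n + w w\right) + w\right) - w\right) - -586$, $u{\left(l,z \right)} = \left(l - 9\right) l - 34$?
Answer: $- \frac{2095247414215}{6277595172594} \approx -0.33377$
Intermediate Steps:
$u{\left(l,z \right)} = -34 + l \left(-9 + l\right)$ ($u{\left(l,z \right)} = \left(l - 9\right) l - 34 = \left(-9 + l\right) l - 34 = l \left(-9 + l\right) - 34 = -34 + l \left(-9 + l\right)$)
$C{\left(n,w \right)} = 586 + w^{2} + n w$ ($C{\left(n,w \right)} = \left(\left(\left(n w + w^{2}\right) + w\right) - w\right) + 586 = \left(\left(\left(w^{2} + n w\right) + w\right) - w\right) + 586 = \left(\left(w + w^{2} + n w\right) - w\right) + 586 = \left(w^{2} + n w\right) + 586 = 586 + w^{2} + n w$)
$\frac{C{\left(-1978,u{\left(-13,-45 \right)} \right)}}{-1404461} - \frac{2874239}{4469754} = \frac{586 + \left(-34 + \left(-13\right)^{2} - -117\right)^{2} - 1978 \left(-34 + \left(-13\right)^{2} - -117\right)}{-1404461} - \frac{2874239}{4469754} = \left(586 + \left(-34 + 169 + 117\right)^{2} - 1978 \left(-34 + 169 + 117\right)\right) \left(- \frac{1}{1404461}\right) - \frac{2874239}{4469754} = \left(586 + 252^{2} - 498456\right) \left(- \frac{1}{1404461}\right) - \frac{2874239}{4469754} = \left(586 + 63504 - 498456\right) \left(- \frac{1}{1404461}\right) - \frac{2874239}{4469754} = \left(-434366\right) \left(- \frac{1}{1404461}\right) - \frac{2874239}{4469754} = \frac{434366}{1404461} - \frac{2874239}{4469754} = - \frac{2095247414215}{6277595172594}$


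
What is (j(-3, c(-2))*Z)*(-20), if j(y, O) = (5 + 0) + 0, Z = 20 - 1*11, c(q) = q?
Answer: -900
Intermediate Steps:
Z = 9 (Z = 20 - 11 = 9)
j(y, O) = 5 (j(y, O) = 5 + 0 = 5)
(j(-3, c(-2))*Z)*(-20) = (5*9)*(-20) = 45*(-20) = -900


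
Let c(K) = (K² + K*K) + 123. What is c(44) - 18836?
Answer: -14841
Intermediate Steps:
c(K) = 123 + 2*K² (c(K) = (K² + K²) + 123 = 2*K² + 123 = 123 + 2*K²)
c(44) - 18836 = (123 + 2*44²) - 18836 = (123 + 2*1936) - 18836 = (123 + 3872) - 18836 = 3995 - 18836 = -14841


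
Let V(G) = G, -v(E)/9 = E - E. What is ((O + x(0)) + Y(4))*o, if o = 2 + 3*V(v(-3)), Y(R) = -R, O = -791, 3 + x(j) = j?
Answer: -1596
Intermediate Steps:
x(j) = -3 + j
v(E) = 0 (v(E) = -9*(E - E) = -9*0 = 0)
o = 2 (o = 2 + 3*0 = 2 + 0 = 2)
((O + x(0)) + Y(4))*o = ((-791 + (-3 + 0)) - 1*4)*2 = ((-791 - 3) - 4)*2 = (-794 - 4)*2 = -798*2 = -1596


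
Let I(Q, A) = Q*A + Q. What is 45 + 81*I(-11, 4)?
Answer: -4410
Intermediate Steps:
I(Q, A) = Q + A*Q (I(Q, A) = A*Q + Q = Q + A*Q)
45 + 81*I(-11, 4) = 45 + 81*(-11*(1 + 4)) = 45 + 81*(-11*5) = 45 + 81*(-55) = 45 - 4455 = -4410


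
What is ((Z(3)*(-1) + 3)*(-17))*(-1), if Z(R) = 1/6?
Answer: 289/6 ≈ 48.167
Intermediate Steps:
Z(R) = ⅙
((Z(3)*(-1) + 3)*(-17))*(-1) = (((⅙)*(-1) + 3)*(-17))*(-1) = ((-⅙ + 3)*(-17))*(-1) = ((17/6)*(-17))*(-1) = -289/6*(-1) = 289/6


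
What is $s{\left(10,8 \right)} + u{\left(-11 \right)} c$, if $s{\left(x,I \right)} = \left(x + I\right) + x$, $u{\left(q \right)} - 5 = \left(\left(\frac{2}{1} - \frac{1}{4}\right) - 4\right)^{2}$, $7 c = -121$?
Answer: $- \frac{2335}{16} \approx -145.94$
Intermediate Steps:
$c = - \frac{121}{7}$ ($c = \frac{1}{7} \left(-121\right) = - \frac{121}{7} \approx -17.286$)
$u{\left(q \right)} = \frac{161}{16}$ ($u{\left(q \right)} = 5 + \left(\left(\frac{2}{1} - \frac{1}{4}\right) - 4\right)^{2} = 5 + \left(\left(2 \cdot 1 - \frac{1}{4}\right) - 4\right)^{2} = 5 + \left(\left(2 - \frac{1}{4}\right) - 4\right)^{2} = 5 + \left(\frac{7}{4} - 4\right)^{2} = 5 + \left(- \frac{9}{4}\right)^{2} = 5 + \frac{81}{16} = \frac{161}{16}$)
$s{\left(x,I \right)} = I + 2 x$ ($s{\left(x,I \right)} = \left(I + x\right) + x = I + 2 x$)
$s{\left(10,8 \right)} + u{\left(-11 \right)} c = \left(8 + 2 \cdot 10\right) + \frac{161}{16} \left(- \frac{121}{7}\right) = \left(8 + 20\right) - \frac{2783}{16} = 28 - \frac{2783}{16} = - \frac{2335}{16}$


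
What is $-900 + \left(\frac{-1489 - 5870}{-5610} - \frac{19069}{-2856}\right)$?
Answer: $- \frac{12737923}{14280} \approx -892.01$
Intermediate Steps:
$-900 + \left(\frac{-1489 - 5870}{-5610} - \frac{19069}{-2856}\right) = -900 - - \frac{114077}{14280} = -900 + \left(\frac{223}{170} + \frac{19069}{2856}\right) = -900 + \frac{114077}{14280} = - \frac{12737923}{14280}$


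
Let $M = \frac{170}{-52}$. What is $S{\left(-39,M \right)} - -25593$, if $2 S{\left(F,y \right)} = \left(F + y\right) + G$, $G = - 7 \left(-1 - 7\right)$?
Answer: $\frac{1331193}{52} \approx 25600.0$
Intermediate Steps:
$G = 56$ ($G = \left(-7\right) \left(-8\right) = 56$)
$M = - \frac{85}{26}$ ($M = 170 \left(- \frac{1}{52}\right) = - \frac{85}{26} \approx -3.2692$)
$S{\left(F,y \right)} = 28 + \frac{F}{2} + \frac{y}{2}$ ($S{\left(F,y \right)} = \frac{\left(F + y\right) + 56}{2} = \frac{56 + F + y}{2} = 28 + \frac{F}{2} + \frac{y}{2}$)
$S{\left(-39,M \right)} - -25593 = \left(28 + \frac{1}{2} \left(-39\right) + \frac{1}{2} \left(- \frac{85}{26}\right)\right) - -25593 = \left(28 - \frac{39}{2} - \frac{85}{52}\right) + 25593 = \frac{357}{52} + 25593 = \frac{1331193}{52}$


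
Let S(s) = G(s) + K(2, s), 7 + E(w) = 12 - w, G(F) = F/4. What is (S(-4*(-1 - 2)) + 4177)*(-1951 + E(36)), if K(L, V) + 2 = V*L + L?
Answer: -8332328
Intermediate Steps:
G(F) = F/4 (G(F) = F*(1/4) = F/4)
K(L, V) = -2 + L + L*V (K(L, V) = -2 + (V*L + L) = -2 + (L*V + L) = -2 + (L + L*V) = -2 + L + L*V)
E(w) = 5 - w (E(w) = -7 + (12 - w) = 5 - w)
S(s) = 9*s/4 (S(s) = s/4 + (-2 + 2 + 2*s) = s/4 + 2*s = 9*s/4)
(S(-4*(-1 - 2)) + 4177)*(-1951 + E(36)) = (9*(-4*(-1 - 2))/4 + 4177)*(-1951 + (5 - 1*36)) = (9*(-4*(-3))/4 + 4177)*(-1951 + (5 - 36)) = ((9/4)*12 + 4177)*(-1951 - 31) = (27 + 4177)*(-1982) = 4204*(-1982) = -8332328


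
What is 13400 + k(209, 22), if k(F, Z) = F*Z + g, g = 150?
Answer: 18148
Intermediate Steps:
k(F, Z) = 150 + F*Z (k(F, Z) = F*Z + 150 = 150 + F*Z)
13400 + k(209, 22) = 13400 + (150 + 209*22) = 13400 + (150 + 4598) = 13400 + 4748 = 18148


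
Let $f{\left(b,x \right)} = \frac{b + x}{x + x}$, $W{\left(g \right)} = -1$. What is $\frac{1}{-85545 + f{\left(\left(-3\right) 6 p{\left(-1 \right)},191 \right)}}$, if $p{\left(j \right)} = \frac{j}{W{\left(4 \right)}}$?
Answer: $- \frac{382}{32678017} \approx -1.169 \cdot 10^{-5}$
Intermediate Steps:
$p{\left(j \right)} = - j$ ($p{\left(j \right)} = \frac{j}{-1} = j \left(-1\right) = - j$)
$f{\left(b,x \right)} = \frac{b + x}{2 x}$
$\frac{1}{-85545 + f{\left(\left(-3\right) 6 p{\left(-1 \right)},191 \right)}} = \frac{1}{-85545 + \frac{\left(-3\right) 6 \left(\left(-1\right) \left(-1\right)\right) + 191}{2 \cdot 191}} = \frac{1}{-85545 + \frac{1}{2} \cdot \frac{1}{191} \left(\left(-18\right) 1 + 191\right)} = \frac{1}{-85545 + \frac{1}{2} \cdot \frac{1}{191} \left(-18 + 191\right)} = \frac{1}{-85545 + \frac{1}{2} \cdot \frac{1}{191} \cdot 173} = \frac{1}{-85545 + \frac{173}{382}} = \frac{1}{- \frac{32678017}{382}} = - \frac{382}{32678017}$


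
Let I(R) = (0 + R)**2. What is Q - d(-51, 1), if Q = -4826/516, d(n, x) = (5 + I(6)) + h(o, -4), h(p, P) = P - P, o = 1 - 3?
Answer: -12991/258 ≈ -50.353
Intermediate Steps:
o = -2
h(p, P) = 0
I(R) = R**2
d(n, x) = 41 (d(n, x) = (5 + 6**2) + 0 = (5 + 36) + 0 = 41 + 0 = 41)
Q = -2413/258 (Q = -4826*1/516 = -2413/258 ≈ -9.3527)
Q - d(-51, 1) = -2413/258 - 1*41 = -2413/258 - 41 = -12991/258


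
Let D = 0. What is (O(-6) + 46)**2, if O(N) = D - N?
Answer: 2704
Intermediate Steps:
O(N) = -N (O(N) = 0 - N = -N)
(O(-6) + 46)**2 = (-1*(-6) + 46)**2 = (6 + 46)**2 = 52**2 = 2704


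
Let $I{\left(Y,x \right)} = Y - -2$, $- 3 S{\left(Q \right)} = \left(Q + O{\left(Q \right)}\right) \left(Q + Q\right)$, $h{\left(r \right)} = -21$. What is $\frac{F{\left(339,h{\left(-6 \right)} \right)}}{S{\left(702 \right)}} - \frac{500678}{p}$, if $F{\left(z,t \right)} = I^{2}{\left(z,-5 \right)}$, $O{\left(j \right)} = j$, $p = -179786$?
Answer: $\frac{154037899475}{59066173296} \approx 2.6079$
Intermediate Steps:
$S{\left(Q \right)} = - \frac{4 Q^{2}}{3}$ ($S{\left(Q \right)} = - \frac{\left(Q + Q\right) \left(Q + Q\right)}{3} = - \frac{2 Q 2 Q}{3} = - \frac{4 Q^{2}}{3}$)
$I{\left(Y,x \right)} = 2 + Y$ ($I{\left(Y,x \right)} = Y + 2 = 2 + Y$)
$F{\left(z,t \right)} = \left(2 + z\right)^{2}$
$\frac{F{\left(339,h{\left(-6 \right)} \right)}}{S{\left(702 \right)}} - \frac{500678}{p} = \frac{\left(2 + 339\right)^{2}}{\left(- \frac{4}{3}\right) 702^{2}} - \frac{500678}{-179786} = \frac{341^{2}}{\left(- \frac{4}{3}\right) 492804} - - \frac{250339}{89893} = \frac{116281}{-657072} + \frac{250339}{89893} = 116281 \left(- \frac{1}{657072}\right) + \frac{250339}{89893} = - \frac{116281}{657072} + \frac{250339}{89893} = \frac{154037899475}{59066173296}$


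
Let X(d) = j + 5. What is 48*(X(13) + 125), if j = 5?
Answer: 6480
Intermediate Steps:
X(d) = 10 (X(d) = 5 + 5 = 10)
48*(X(13) + 125) = 48*(10 + 125) = 48*135 = 6480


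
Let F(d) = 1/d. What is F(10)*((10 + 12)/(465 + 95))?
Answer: 11/2800 ≈ 0.0039286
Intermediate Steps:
F(10)*((10 + 12)/(465 + 95)) = ((10 + 12)/(465 + 95))/10 = (22/560)/10 = (22*(1/560))/10 = (1/10)*(11/280) = 11/2800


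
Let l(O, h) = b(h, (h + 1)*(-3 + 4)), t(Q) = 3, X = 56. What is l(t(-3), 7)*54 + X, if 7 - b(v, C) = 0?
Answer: 434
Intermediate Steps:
b(v, C) = 7 (b(v, C) = 7 - 1*0 = 7 + 0 = 7)
l(O, h) = 7
l(t(-3), 7)*54 + X = 7*54 + 56 = 378 + 56 = 434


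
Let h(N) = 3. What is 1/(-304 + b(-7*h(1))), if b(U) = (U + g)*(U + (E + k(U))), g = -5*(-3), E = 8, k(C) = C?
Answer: -1/100 ≈ -0.010000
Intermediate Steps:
g = 15
b(U) = (8 + 2*U)*(15 + U) (b(U) = (U + 15)*(U + (8 + U)) = (15 + U)*(8 + 2*U) = (8 + 2*U)*(15 + U))
1/(-304 + b(-7*h(1))) = 1/(-304 + (120 + 2*(-7*3)**2 + 38*(-7*3))) = 1/(-304 + (120 + 2*(-21)**2 + 38*(-21))) = 1/(-304 + (120 + 2*441 - 798)) = 1/(-304 + (120 + 882 - 798)) = 1/(-304 + 204) = 1/(-100) = -1/100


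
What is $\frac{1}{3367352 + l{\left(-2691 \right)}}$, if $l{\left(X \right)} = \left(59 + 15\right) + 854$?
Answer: $\frac{1}{3368280} \approx 2.9689 \cdot 10^{-7}$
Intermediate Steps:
$l{\left(X \right)} = 928$ ($l{\left(X \right)} = 74 + 854 = 928$)
$\frac{1}{3367352 + l{\left(-2691 \right)}} = \frac{1}{3367352 + 928} = \frac{1}{3368280}$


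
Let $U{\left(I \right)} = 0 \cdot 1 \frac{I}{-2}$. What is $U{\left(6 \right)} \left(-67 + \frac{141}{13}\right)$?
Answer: $0$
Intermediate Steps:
$U{\left(I \right)} = 0$ ($U{\left(I \right)} = 0 I \left(- \frac{1}{2}\right) = 0 \left(- \frac{I}{2}\right) = 0$)
$U{\left(6 \right)} \left(-67 + \frac{141}{13}\right) = 0 \left(-67 + \frac{141}{13}\right) = 0 \left(- \frac{730}{13}\right) = 0$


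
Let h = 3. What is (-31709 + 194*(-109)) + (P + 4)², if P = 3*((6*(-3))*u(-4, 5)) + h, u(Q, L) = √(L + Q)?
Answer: -50646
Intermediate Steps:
P = -51 (P = 3*((6*(-3))*√(5 - 4)) + 3 = 3*(-18*√1) + 3 = 3*(-18*1) + 3 = 3*(-18) + 3 = -54 + 3 = -51)
(-31709 + 194*(-109)) + (P + 4)² = (-31709 + 194*(-109)) + (-51 + 4)² = (-31709 - 21146) + (-47)² = -52855 + 2209 = -50646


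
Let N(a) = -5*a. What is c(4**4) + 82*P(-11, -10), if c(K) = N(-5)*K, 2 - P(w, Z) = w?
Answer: 7466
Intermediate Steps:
P(w, Z) = 2 - w
c(K) = 25*K (c(K) = (-5*(-5))*K = 25*K)
c(4**4) + 82*P(-11, -10) = 25*4**4 + 82*(2 - 1*(-11)) = 25*256 + 82*(2 + 11) = 6400 + 82*13 = 6400 + 1066 = 7466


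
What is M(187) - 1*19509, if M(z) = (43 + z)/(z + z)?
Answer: -3648068/187 ≈ -19508.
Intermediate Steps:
M(z) = (43 + z)/(2*z) (M(z) = (43 + z)/((2*z)) = (43 + z)*(1/(2*z)) = (43 + z)/(2*z))
M(187) - 1*19509 = (½)*(43 + 187)/187 - 1*19509 = (½)*(1/187)*230 - 19509 = 115/187 - 19509 = -3648068/187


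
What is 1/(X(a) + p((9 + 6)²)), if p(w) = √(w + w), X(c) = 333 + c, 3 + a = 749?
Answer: 1079/1163791 - 15*√2/1163791 ≈ 0.00090891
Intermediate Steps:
a = 746 (a = -3 + 749 = 746)
p(w) = √2*√w (p(w) = √(2*w) = √2*√w)
1/(X(a) + p((9 + 6)²)) = 1/((333 + 746) + √2*√((9 + 6)²)) = 1/(1079 + √2*√(15²)) = 1/(1079 + √2*√225) = 1/(1079 + √2*15) = 1/(1079 + 15*√2)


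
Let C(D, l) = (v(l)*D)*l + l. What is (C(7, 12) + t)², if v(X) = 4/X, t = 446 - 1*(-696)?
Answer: 1397124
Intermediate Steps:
t = 1142 (t = 446 + 696 = 1142)
C(D, l) = l + 4*D (C(D, l) = ((4/l)*D)*l + l = (4*D/l)*l + l = 4*D + l = l + 4*D)
(C(7, 12) + t)² = ((12 + 4*7) + 1142)² = ((12 + 28) + 1142)² = (40 + 1142)² = 1182² = 1397124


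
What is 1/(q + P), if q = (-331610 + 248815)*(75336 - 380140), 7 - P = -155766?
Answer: 1/25236402953 ≈ 3.9625e-11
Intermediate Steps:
P = 155773 (P = 7 - 1*(-155766) = 7 + 155766 = 155773)
q = 25236247180 (q = -82795*(-304804) = 25236247180)
1/(q + P) = 1/(25236247180 + 155773) = 1/25236402953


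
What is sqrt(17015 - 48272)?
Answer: 3*I*sqrt(3473) ≈ 176.8*I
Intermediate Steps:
sqrt(17015 - 48272) = sqrt(-31257) = 3*I*sqrt(3473)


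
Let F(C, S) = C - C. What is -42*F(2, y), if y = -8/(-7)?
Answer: 0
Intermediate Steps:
y = 8/7 (y = -8*(-1/7) = 8/7 ≈ 1.1429)
F(C, S) = 0
-42*F(2, y) = -42*0 = 0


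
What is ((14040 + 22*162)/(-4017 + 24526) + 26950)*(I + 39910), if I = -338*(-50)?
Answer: 31400884098740/20509 ≈ 1.5311e+9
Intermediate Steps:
I = 16900
((14040 + 22*162)/(-4017 + 24526) + 26950)*(I + 39910) = ((14040 + 22*162)/(-4017 + 24526) + 26950)*(16900 + 39910) = ((14040 + 3564)/20509 + 26950)*56810 = (17604*(1/20509) + 26950)*56810 = (17604/20509 + 26950)*56810 = (552735154/20509)*56810 = 31400884098740/20509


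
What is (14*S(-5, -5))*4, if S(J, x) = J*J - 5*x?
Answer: 2800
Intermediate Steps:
S(J, x) = J**2 - 5*x
(14*S(-5, -5))*4 = (14*((-5)**2 - 5*(-5)))*4 = (14*(25 + 25))*4 = (14*50)*4 = 700*4 = 2800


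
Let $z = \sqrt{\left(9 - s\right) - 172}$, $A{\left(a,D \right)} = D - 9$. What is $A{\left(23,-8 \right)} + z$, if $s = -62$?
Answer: $-17 + i \sqrt{101} \approx -17.0 + 10.05 i$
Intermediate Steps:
$A{\left(a,D \right)} = -9 + D$
$z = i \sqrt{101}$ ($z = \sqrt{\left(9 - -62\right) - 172} = \sqrt{\left(9 + 62\right) - 172} = \sqrt{71 - 172} = \sqrt{-101} = i \sqrt{101} \approx 10.05 i$)
$A{\left(23,-8 \right)} + z = \left(-9 - 8\right) + i \sqrt{101} = -17 + i \sqrt{101}$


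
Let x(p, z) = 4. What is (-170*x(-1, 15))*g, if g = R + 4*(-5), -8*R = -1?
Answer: 13515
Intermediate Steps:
R = ⅛ (R = -⅛*(-1) = ⅛ ≈ 0.12500)
g = -159/8 (g = ⅛ + 4*(-5) = ⅛ - 20 = -159/8 ≈ -19.875)
(-170*x(-1, 15))*g = -170*4*(-159/8) = -680*(-159/8) = 13515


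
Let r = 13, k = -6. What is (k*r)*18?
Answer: -1404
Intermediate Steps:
(k*r)*18 = -6*13*18 = -78*18 = -1404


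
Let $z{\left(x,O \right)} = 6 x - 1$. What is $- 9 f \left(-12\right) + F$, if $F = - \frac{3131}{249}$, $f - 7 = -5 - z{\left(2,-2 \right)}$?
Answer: $- \frac{245159}{249} \approx -984.57$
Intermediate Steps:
$z{\left(x,O \right)} = -1 + 6 x$ ($z{\left(x,O \right)} = 6 x - 1 = -1 + 6 x$)
$f = -9$ ($f = 7 - \left(4 + 12\right) = 7 - 16 = -9$)
$F = - \frac{3131}{249}$ ($F = \left(-3131\right) \frac{1}{249} = - \frac{3131}{249} \approx -12.574$)
$- 9 f \left(-12\right) + F = \left(-9\right) \left(-9\right) \left(-12\right) - \frac{3131}{249} = 81 \left(-12\right) - \frac{3131}{249} = -972 - \frac{3131}{249} = - \frac{245159}{249}$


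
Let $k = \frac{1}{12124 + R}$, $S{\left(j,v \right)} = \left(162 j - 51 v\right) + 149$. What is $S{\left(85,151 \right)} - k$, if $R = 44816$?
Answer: $\frac{354052919}{56940} \approx 6218.0$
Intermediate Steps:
$S{\left(j,v \right)} = 149 - 51 v + 162 j$ ($S{\left(j,v \right)} = \left(- 51 v + 162 j\right) + 149 = 149 - 51 v + 162 j$)
$k = \frac{1}{56940}$ ($k = \frac{1}{12124 + 44816} = \frac{1}{56940} \approx 1.7562 \cdot 10^{-5}$)
$S{\left(85,151 \right)} - k = \left(149 - 7701 + 162 \cdot 85\right) - \frac{1}{56940} = \left(149 - 7701 + 13770\right) - \frac{1}{56940} = 6218 - \frac{1}{56940} = \frac{354052919}{56940}$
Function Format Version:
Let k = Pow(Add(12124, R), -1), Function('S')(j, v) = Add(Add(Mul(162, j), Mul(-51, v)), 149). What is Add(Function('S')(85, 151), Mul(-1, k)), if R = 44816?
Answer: Rational(354052919, 56940) ≈ 6218.0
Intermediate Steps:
Function('S')(j, v) = Add(149, Mul(-51, v), Mul(162, j)) (Function('S')(j, v) = Add(Add(Mul(-51, v), Mul(162, j)), 149) = Add(149, Mul(-51, v), Mul(162, j)))
k = Rational(1, 56940) (k = Pow(Add(12124, 44816), -1) = Pow(56940, -1) = Rational(1, 56940) ≈ 1.7562e-5)
Add(Function('S')(85, 151), Mul(-1, k)) = Add(Add(149, Mul(-51, 151), Mul(162, 85)), Mul(-1, Rational(1, 56940))) = Add(Add(149, -7701, 13770), Rational(-1, 56940)) = Add(6218, Rational(-1, 56940)) = Rational(354052919, 56940)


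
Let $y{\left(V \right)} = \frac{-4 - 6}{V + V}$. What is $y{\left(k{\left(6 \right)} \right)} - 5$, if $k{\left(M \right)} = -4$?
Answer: $- \frac{15}{4} \approx -3.75$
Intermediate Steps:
$y{\left(V \right)} = - \frac{5}{V}$ ($y{\left(V \right)} = - \frac{10}{2 V} = - 10 \frac{1}{2 V} = - \frac{5}{V}$)
$y{\left(k{\left(6 \right)} \right)} - 5 = - \frac{5}{-4} - 5 = \left(-5\right) \left(- \frac{1}{4}\right) - 5 = \frac{5}{4} - 5 = - \frac{15}{4}$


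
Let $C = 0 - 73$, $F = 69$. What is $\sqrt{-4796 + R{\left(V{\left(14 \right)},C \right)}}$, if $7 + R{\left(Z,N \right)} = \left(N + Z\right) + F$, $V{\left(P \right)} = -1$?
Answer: $2 i \sqrt{1202} \approx 69.34 i$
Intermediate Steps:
$C = -73$
$R{\left(Z,N \right)} = 62 + N + Z$ ($R{\left(Z,N \right)} = -7 + \left(\left(N + Z\right) + 69\right) = -7 + \left(69 + N + Z\right) = 62 + N + Z$)
$\sqrt{-4796 + R{\left(V{\left(14 \right)},C \right)}} = \sqrt{-4796 - 12} = \sqrt{-4808} = 2 i \sqrt{1202}$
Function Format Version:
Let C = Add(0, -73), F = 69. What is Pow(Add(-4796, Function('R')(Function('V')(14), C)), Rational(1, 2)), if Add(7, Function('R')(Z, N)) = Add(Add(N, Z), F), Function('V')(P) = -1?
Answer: Mul(2, I, Pow(1202, Rational(1, 2))) ≈ Mul(69.340, I)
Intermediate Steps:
C = -73
Function('R')(Z, N) = Add(62, N, Z) (Function('R')(Z, N) = Add(-7, Add(Add(N, Z), 69)) = Add(-7, Add(69, N, Z)) = Add(62, N, Z))
Pow(Add(-4796, Function('R')(Function('V')(14), C)), Rational(1, 2)) = Pow(Add(-4796, Add(62, -73, -1)), Rational(1, 2)) = Pow(Add(-4796, -12), Rational(1, 2)) = Pow(-4808, Rational(1, 2)) = Mul(2, I, Pow(1202, Rational(1, 2)))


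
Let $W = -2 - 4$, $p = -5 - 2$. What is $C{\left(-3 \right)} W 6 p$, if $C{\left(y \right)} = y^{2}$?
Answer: $2268$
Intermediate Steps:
$p = -7$ ($p = -5 - 2 = -7$)
$W = -6$
$C{\left(-3 \right)} W 6 p = \left(-3\right)^{2} \left(\left(-6\right) 6\right) \left(-7\right) = 9 \left(-36\right) \left(-7\right) = \left(-324\right) \left(-7\right) = 2268$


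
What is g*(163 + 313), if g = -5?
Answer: -2380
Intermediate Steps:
g*(163 + 313) = -5*(163 + 313) = -5*476 = -2380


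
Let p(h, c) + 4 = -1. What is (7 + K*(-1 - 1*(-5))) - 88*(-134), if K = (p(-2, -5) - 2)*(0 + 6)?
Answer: 11631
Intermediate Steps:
p(h, c) = -5 (p(h, c) = -4 - 1 = -5)
K = -42 (K = (-5 - 2)*(0 + 6) = -7*6 = -42)
(7 + K*(-1 - 1*(-5))) - 88*(-134) = (7 - 42*(-1 - 1*(-5))) - 88*(-134) = (7 - 42*(-1 + 5)) + 11792 = (7 - 42*4) + 11792 = (7 - 168) + 11792 = -161 + 11792 = 11631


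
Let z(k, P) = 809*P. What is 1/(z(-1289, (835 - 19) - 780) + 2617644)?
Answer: 1/2646768 ≈ 3.7782e-7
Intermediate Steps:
1/(z(-1289, (835 - 19) - 780) + 2617644) = 1/(809*((835 - 19) - 780) + 2617644) = 1/(809*(816 - 780) + 2617644) = 1/(809*36 + 2617644) = 1/(29124 + 2617644) = 1/2646768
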